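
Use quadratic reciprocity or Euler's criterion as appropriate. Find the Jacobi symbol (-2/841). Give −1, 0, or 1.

1

First reduce: -2 ≡ 839 (mod 841).
Reciprocity: 839 ≡ 3 and 841 ≡ 1 (mod 4), so (839/841) = +(841/839).
Reduce top mod 839: now compute (2/839).
Pull out 2: since 839 ≡ 7 (mod 8), (2/839) = +1.
Reached (1/839) = 1. Collecting the sign flips along the way, the symbol is +1.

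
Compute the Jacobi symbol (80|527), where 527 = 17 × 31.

-1

Pull out 2^4: since 527 ≡ 7 (mod 8), (2/527) = +1, so (2/527)^4 = +1.
Reciprocity: 5 ≡ 1 and 527 ≡ 3 (mod 4), so (5/527) = +(527/5).
Reduce top mod 5: now compute (2/5).
Pull out 2: since 5 ≡ 5 (mod 8), (2/5) = -1.
Reached (1/5) = 1. Collecting the sign flips along the way, the symbol is -1.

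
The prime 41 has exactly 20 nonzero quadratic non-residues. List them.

Square k = 1,…,20 (k and 41−k give the same square):
1²=1, 2²=4, 3²=9, 4²=16, 5²=25, 6²=36, 7²≡8, 8²≡23, 9²≡40, 10²≡18, 11²≡39, 12²≡21, 13²≡5, 14²≡32, 15²≡20, 16²≡10, 17²≡2, 18²≡37, 19²≡33, 20²≡31 (mod 41).
The residues are {1, 2, 4, 5, 8, 9, 10, 16, 18, 20, 21, 23, 25, 31, 32, 33, 36, 37, 39, 40}; the non-residues are the remaining 20 nonzero classes.

3,6,7,11,12,13,14,15,17,19,22,24,26,27,28,29,30,34,35,38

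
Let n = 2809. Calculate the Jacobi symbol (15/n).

1

Reciprocity: 15 ≡ 3 and 2809 ≡ 1 (mod 4), so (15/2809) = +(2809/15).
Reduce top mod 15: now compute (4/15).
Pull out 2^2: since 15 ≡ 7 (mod 8), (2/15) = +1, so (2/15)^2 = +1.
Reached (1/15) = 1. Collecting the sign flips along the way, the symbol is +1.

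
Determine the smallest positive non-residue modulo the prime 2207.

(2/2207) = +1, so 2 is a residue.
(3/2207) = +1, so 3 is a residue.
(4/2207) = +1, so 4 is a residue.
(5/2207) = −1, so 5 is the smallest positive non-residue mod 2207.

5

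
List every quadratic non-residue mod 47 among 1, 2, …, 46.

5,10,11,13,15,19,20,22,23,26,29,30,31,33,35,38,39,40,41,43,44,45,46

Square k = 1,…,23 (k and 47−k give the same square):
1²=1, 2²=4, 3²=9, 4²=16, 5²=25, 6²=36, 7²≡2, 8²≡17, 9²≡34, 10²≡6, 11²≡27, 12²≡3, 13²≡28, 14²≡8, 15²≡37, 16²≡21, 17²≡7, 18²≡42, 19²≡32, 20²≡24, 21²≡18, 22²≡14, 23²≡12 (mod 47).
The residues are {1, 2, 3, 4, 6, 7, 8, 9, 12, 14, 16, 17, 18, 21, 24, 25, 27, 28, 32, 34, 36, 37, 42}; the non-residues are the remaining 23 nonzero classes.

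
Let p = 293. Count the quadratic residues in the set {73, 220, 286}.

(73/293) = +1 → QR.
(220/293) = +1 → QR.
(286/293) = -1 → non-residue.
Total quadratic residues among the 3: 2.

2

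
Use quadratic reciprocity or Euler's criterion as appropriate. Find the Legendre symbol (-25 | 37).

Euler's criterion: (-25/37) ≡ 12^18 (mod 37).
12^2 ≡ 33 (mod 37)
12^4 ≡ 16 (mod 37)
12^8 ≡ 34 (mod 37)
12^16 ≡ 9 (mod 37)
12^18 = 12^(16+2) ≡ 1 (mod 37).
Result is 1, so (-25/37) = 1.

1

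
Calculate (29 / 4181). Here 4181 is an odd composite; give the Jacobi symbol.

Reciprocity: 29 ≡ 1 and 4181 ≡ 1 (mod 4), so (29/4181) = +(4181/29).
Reduce top mod 29: now compute (5/29).
Reciprocity: 5 ≡ 1 and 29 ≡ 1 (mod 4), so (5/29) = +(29/5).
Reduce top mod 5: now compute (4/5).
Pull out 2^2: since 5 ≡ 5 (mod 8), (2/5) = -1, so (2/5)^2 = +1.
Reached (1/5) = 1. Collecting the sign flips along the way, the symbol is +1.

1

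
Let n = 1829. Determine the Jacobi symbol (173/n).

Reciprocity: 173 ≡ 1 and 1829 ≡ 1 (mod 4), so (173/1829) = +(1829/173).
Reduce top mod 173: now compute (99/173).
Reciprocity: 99 ≡ 3 and 173 ≡ 1 (mod 4), so (99/173) = +(173/99).
Reduce top mod 99: now compute (74/99).
Pull out 2: since 99 ≡ 3 (mod 8), (2/99) = -1.
Reciprocity: 37 ≡ 1 and 99 ≡ 3 (mod 4), so (37/99) = +(99/37).
Reduce top mod 37: now compute (25/37).
Reciprocity: 25 ≡ 1 and 37 ≡ 1 (mod 4), so (25/37) = +(37/25).
Reduce top mod 25: now compute (12/25).
Pull out 2^2: since 25 ≡ 1 (mod 8), (2/25) = +1, so (2/25)^2 = +1.
Reciprocity: 3 ≡ 3 and 25 ≡ 1 (mod 4), so (3/25) = +(25/3).
Reduce top mod 3: now compute (1/3).
Reached (1/3) = 1. Collecting the sign flips along the way, the symbol is -1.

-1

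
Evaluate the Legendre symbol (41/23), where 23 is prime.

First reduce: 41 ≡ 18 (mod 23).
Pull out 2: since 23 ≡ 7 (mod 8), (2/23) = +1.
Reciprocity: 9 ≡ 1 and 23 ≡ 3 (mod 4), so (9/23) = +(23/9).
Reduce top mod 9: now compute (5/9).
Reciprocity: 5 ≡ 1 and 9 ≡ 1 (mod 4), so (5/9) = +(9/5).
Reduce top mod 5: now compute (4/5).
Pull out 2^2: since 5 ≡ 5 (mod 8), (2/5) = -1, so (2/5)^2 = +1.
Reached (1/5) = 1. Collecting the sign flips along the way, the symbol is +1.

1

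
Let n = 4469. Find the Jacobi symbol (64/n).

1

Pull out 2^6: since 4469 ≡ 5 (mod 8), (2/4469) = -1, so (2/4469)^6 = +1.
Reached (1/4469) = 1. Collecting the sign flips along the way, the symbol is +1.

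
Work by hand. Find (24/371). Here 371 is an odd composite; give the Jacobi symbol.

-1

Pull out 2^3: since 371 ≡ 3 (mod 8), (2/371) = -1, so (2/371)^3 = -1.
Reciprocity: 3 ≡ 3 and 371 ≡ 3 (mod 4), so (3/371) = −(371/3).
Reduce top mod 3: now compute (2/3).
Pull out 2: since 3 ≡ 3 (mod 8), (2/3) = -1.
Reached (1/3) = 1. Collecting the sign flips along the way, the symbol is -1.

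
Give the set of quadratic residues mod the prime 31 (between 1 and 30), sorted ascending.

1 2 4 5 7 8 9 10 14 16 18 19 20 25 28

Square k = 1,…,15 (k and 31−k give the same square):
1²=1, 2²=4, 3²=9, 4²=16, 5²=25, 6²≡5, 7²≡18, 8²≡2, 9²≡19, 10²≡7, 11²≡28, 12²≡20, 13²≡14, 14²≡10, 15²≡8 (mod 31).
So the quadratic residues mod 31 are {1, 2, 4, 5, 7, 8, 9, 10, 14, 16, 18, 19, 20, 25, 28}.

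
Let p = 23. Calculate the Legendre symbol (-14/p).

First reduce: -14 ≡ 9 (mod 23).
Reciprocity: 9 ≡ 1 and 23 ≡ 3 (mod 4), so (9/23) = +(23/9).
Reduce top mod 9: now compute (5/9).
Reciprocity: 5 ≡ 1 and 9 ≡ 1 (mod 4), so (5/9) = +(9/5).
Reduce top mod 5: now compute (4/5).
Pull out 2^2: since 5 ≡ 5 (mod 8), (2/5) = -1, so (2/5)^2 = +1.
Reached (1/5) = 1. Collecting the sign flips along the way, the symbol is +1.

1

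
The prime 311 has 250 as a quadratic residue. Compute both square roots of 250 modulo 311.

Since 311 ≡ 3 (mod 4), a square root of 250 is 250^((311+1)/4) = 250^78 mod 311.
Repeated squaring: 250^2≡300, 250^4≡121, 250^8≡24, 250^16≡265, 250^32≡250, 250^64≡300 (mod 311).
250^78 = 250^(64+8+4+2) ≡ 265 (mod 311).
Check: 265² = 70225 ≡ 250 (mod 311). The two roots are 46 and 265.

46, 265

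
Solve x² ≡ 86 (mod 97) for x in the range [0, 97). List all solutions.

97 ≡ 1 (mod 4), so we find a root by search.
Trying successive values, 38² = 1444 ≡ 86 (mod 97). The other root is 97 − 38 = 59.

38, 59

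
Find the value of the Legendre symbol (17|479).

-1

Reciprocity: 17 ≡ 1 and 479 ≡ 3 (mod 4), so (17/479) = +(479/17).
Reduce top mod 17: now compute (3/17).
Reciprocity: 3 ≡ 3 and 17 ≡ 1 (mod 4), so (3/17) = +(17/3).
Reduce top mod 3: now compute (2/3).
Pull out 2: since 3 ≡ 3 (mod 8), (2/3) = -1.
Reached (1/3) = 1. Collecting the sign flips along the way, the symbol is -1.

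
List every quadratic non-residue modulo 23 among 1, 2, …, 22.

5 7 10 11 14 15 17 19 20 21 22

Square k = 1,…,11 (k and 23−k give the same square):
1²=1, 2²=4, 3²=9, 4²=16, 5²≡2, 6²≡13, 7²≡3, 8²≡18, 9²≡12, 10²≡8, 11²≡6 (mod 23).
The residues are {1, 2, 3, 4, 6, 8, 9, 12, 13, 16, 18}; the non-residues are the remaining 11 nonzero classes.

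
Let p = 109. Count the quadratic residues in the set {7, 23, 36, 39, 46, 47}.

(7/109) = +1 → QR.
(23/109) = -1 → non-residue.
(36/109) = +1 → QR.
(39/109) = -1 → non-residue.
(46/109) = +1 → QR.
(47/109) = -1 → non-residue.
Total quadratic residues among the 6: 3.

3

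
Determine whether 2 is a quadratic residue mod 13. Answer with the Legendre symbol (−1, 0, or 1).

Pull out 2: since 13 ≡ 5 (mod 8), (2/13) = -1.
Reached (1/13) = 1. Collecting the sign flips along the way, the symbol is -1.

-1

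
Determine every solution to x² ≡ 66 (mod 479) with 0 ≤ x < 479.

Since 479 ≡ 3 (mod 4), a square root of 66 is 66^((479+1)/4) = 66^120 mod 479.
Repeated squaring: 66^2≡45, 66^4≡109, 66^8≡385, 66^16≡214, 66^32≡291, 66^64≡377 (mod 479).
66^120 = 66^(64+32+16+8) ≡ 32 (mod 479).
Check: 32² = 1024 ≡ 66 (mod 479). The two roots are 32 and 447.

32, 447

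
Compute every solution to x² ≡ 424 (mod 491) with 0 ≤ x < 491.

Since 491 ≡ 3 (mod 4), a square root of 424 is 424^((491+1)/4) = 424^123 mod 491.
Repeated squaring: 424^2≡70, 424^4≡481, 424^8≡100, 424^16≡180, 424^32≡485, 424^64≡36 (mod 491).
424^123 = 424^(64+32+16+8+2+1) ≡ 298 (mod 491).
Check: 298² = 88804 ≡ 424 (mod 491). The two roots are 193 and 298.

193, 298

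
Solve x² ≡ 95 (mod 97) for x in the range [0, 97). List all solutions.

17, 80

97 ≡ 1 (mod 4), so we find a root by search.
Trying successive values, 17² = 289 ≡ 95 (mod 97). The other root is 97 − 17 = 80.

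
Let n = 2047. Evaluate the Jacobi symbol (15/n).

1

Reciprocity: 15 ≡ 3 and 2047 ≡ 3 (mod 4), so (15/2047) = −(2047/15).
Reduce top mod 15: now compute (7/15).
Reciprocity: 7 ≡ 3 and 15 ≡ 3 (mod 4), so (7/15) = −(15/7).
Reduce top mod 7: now compute (1/7).
Reached (1/7) = 1. Collecting the sign flips along the way, the symbol is +1.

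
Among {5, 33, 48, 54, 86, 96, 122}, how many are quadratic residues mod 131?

(5/131) = +1 → QR.
(33/131) = +1 → QR.
(48/131) = +1 → QR.
(54/131) = -1 → non-residue.
(86/131) = -1 → non-residue.
(96/131) = -1 → non-residue.
(122/131) = -1 → non-residue.
Total quadratic residues among the 7: 3.

3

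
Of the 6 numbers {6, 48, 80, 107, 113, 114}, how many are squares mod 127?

2

(6/127) = -1 → non-residue.
(48/127) = -1 → non-residue.
(80/127) = -1 → non-residue.
(107/127) = +1 → QR.
(113/127) = +1 → QR.
(114/127) = -1 → non-residue.
Total quadratic residues among the 6: 2.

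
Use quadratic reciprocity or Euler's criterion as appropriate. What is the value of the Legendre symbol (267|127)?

1

Euler's criterion: (267/127) ≡ 13^63 (mod 127).
13^2 ≡ 42 (mod 127)
13^4 ≡ 113 (mod 127)
13^8 ≡ 69 (mod 127)
13^16 ≡ 62 (mod 127)
13^32 ≡ 34 (mod 127)
13^63 = 13^(32+16+8+4+2+1) ≡ 1 (mod 127).
Result is 1, so (267/127) = 1.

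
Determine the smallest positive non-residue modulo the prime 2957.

2

(2/2957) = −1, so 2 is the smallest positive non-residue mod 2957.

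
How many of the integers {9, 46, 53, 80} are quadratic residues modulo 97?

2

(9/97) = +1 → QR.
(46/97) = -1 → non-residue.
(53/97) = +1 → QR.
(80/97) = -1 → non-residue.
Total quadratic residues among the 4: 2.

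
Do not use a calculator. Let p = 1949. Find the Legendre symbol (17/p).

Reciprocity: 17 ≡ 1 and 1949 ≡ 1 (mod 4), so (17/1949) = +(1949/17).
Reduce top mod 17: now compute (11/17).
Reciprocity: 11 ≡ 3 and 17 ≡ 1 (mod 4), so (11/17) = +(17/11).
Reduce top mod 11: now compute (6/11).
Pull out 2: since 11 ≡ 3 (mod 8), (2/11) = -1.
Reciprocity: 3 ≡ 3 and 11 ≡ 3 (mod 4), so (3/11) = −(11/3).
Reduce top mod 3: now compute (2/3).
Pull out 2: since 3 ≡ 3 (mod 8), (2/3) = -1.
Reached (1/3) = 1. Collecting the sign flips along the way, the symbol is -1.

-1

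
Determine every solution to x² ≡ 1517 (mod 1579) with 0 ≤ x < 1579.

756, 823

Since 1579 ≡ 3 (mod 4), a square root of 1517 is 1517^((1579+1)/4) = 1517^395 mod 1579.
Repeated squaring: 1517^2≡686, 1517^4≡54, 1517^8≡1337, 1517^16≡141, 1517^32≡933, 1517^64≡460, 1517^128≡14, 1517^256≡196 (mod 1579).
1517^395 = 1517^(256+128+8+2+1) ≡ 756 (mod 1579).
Check: 756² = 571536 ≡ 1517 (mod 1579). The two roots are 756 and 823.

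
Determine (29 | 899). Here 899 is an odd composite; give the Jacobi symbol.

Reciprocity: 29 ≡ 1 and 899 ≡ 3 (mod 4), so (29/899) = +(899/29).
Reduce top mod 29: now compute (0/29).
Top reduces to 0: gcd > 1, so the symbol is 0.

0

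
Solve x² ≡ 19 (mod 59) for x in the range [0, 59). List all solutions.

14, 45

Since 59 ≡ 3 (mod 4), a square root of 19 is 19^((59+1)/4) = 19^15 mod 59.
Repeated squaring: 19^2≡7, 19^4≡49, 19^8≡41 (mod 59).
19^15 = 19^(8+4+2+1) ≡ 45 (mod 59).
Check: 45² = 2025 ≡ 19 (mod 59). The two roots are 14 and 45.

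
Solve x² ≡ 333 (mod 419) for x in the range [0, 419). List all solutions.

137, 282

Since 419 ≡ 3 (mod 4), a square root of 333 is 333^((419+1)/4) = 333^105 mod 419.
Repeated squaring: 333^2≡273, 333^4≡366, 333^8≡295, 333^16≡292, 333^32≡207, 333^64≡111 (mod 419).
333^105 = 333^(64+32+8+1) ≡ 137 (mod 419).
Check: 137² = 18769 ≡ 333 (mod 419). The two roots are 137 and 282.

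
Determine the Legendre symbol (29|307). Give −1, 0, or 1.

-1

Euler's criterion: (29/307) ≡ 29^153 (mod 307).
29^2 ≡ 227 (mod 307)
29^4 ≡ 260 (mod 307)
29^8 ≡ 60 (mod 307)
29^16 ≡ 223 (mod 307)
29^32 ≡ 302 (mod 307)
29^64 ≡ 25 (mod 307)
29^128 ≡ 11 (mod 307)
29^153 = 29^(128+16+8+1) ≡ 306 (mod 307).
Result is 306 ≡ −1, so (29/307) = −1.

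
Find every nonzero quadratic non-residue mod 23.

5, 7, 10, 11, 14, 15, 17, 19, 20, 21, 22

Square k = 1,…,11 (k and 23−k give the same square):
1²=1, 2²=4, 3²=9, 4²=16, 5²≡2, 6²≡13, 7²≡3, 8²≡18, 9²≡12, 10²≡8, 11²≡6 (mod 23).
The residues are {1, 2, 3, 4, 6, 8, 9, 12, 13, 16, 18}; the non-residues are the remaining 11 nonzero classes.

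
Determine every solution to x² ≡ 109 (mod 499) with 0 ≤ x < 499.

Since 499 ≡ 3 (mod 4), a square root of 109 is 109^((499+1)/4) = 109^125 mod 499.
Repeated squaring: 109^2≡404, 109^4≡43, 109^8≡352, 109^16≡152, 109^32≡150, 109^64≡45 (mod 499).
109^125 = 109^(64+32+16+8+4+1) ≡ 294 (mod 499).
Check: 294² = 86436 ≡ 109 (mod 499). The two roots are 205 and 294.

205, 294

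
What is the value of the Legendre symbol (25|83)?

Reciprocity: 25 ≡ 1 and 83 ≡ 3 (mod 4), so (25/83) = +(83/25).
Reduce top mod 25: now compute (8/25).
Pull out 2^3: since 25 ≡ 1 (mod 8), (2/25) = +1, so (2/25)^3 = +1.
Reached (1/25) = 1. Collecting the sign flips along the way, the symbol is +1.

1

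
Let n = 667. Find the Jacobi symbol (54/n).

Pull out 2: since 667 ≡ 3 (mod 8), (2/667) = -1.
Reciprocity: 27 ≡ 3 and 667 ≡ 3 (mod 4), so (27/667) = −(667/27).
Reduce top mod 27: now compute (19/27).
Reciprocity: 19 ≡ 3 and 27 ≡ 3 (mod 4), so (19/27) = −(27/19).
Reduce top mod 19: now compute (8/19).
Pull out 2^3: since 19 ≡ 3 (mod 8), (2/19) = -1, so (2/19)^3 = -1.
Reached (1/19) = 1. Collecting the sign flips along the way, the symbol is +1.

1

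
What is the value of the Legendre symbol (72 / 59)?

-1

Euler's criterion: (72/59) ≡ 13^29 (mod 59).
13^2 ≡ 51 (mod 59)
13^4 ≡ 5 (mod 59)
13^8 ≡ 25 (mod 59)
13^16 ≡ 35 (mod 59)
13^29 = 13^(16+8+4+1) ≡ 58 (mod 59).
Result is 58 ≡ −1, so (72/59) = −1.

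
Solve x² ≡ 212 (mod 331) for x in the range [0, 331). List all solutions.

Since 331 ≡ 3 (mod 4), a square root of 212 is 212^((331+1)/4) = 212^83 mod 331.
Repeated squaring: 212^2≡259, 212^4≡219, 212^8≡297, 212^16≡163, 212^32≡89, 212^64≡308 (mod 331).
212^83 = 212^(64+16+2+1) ≡ 132 (mod 331).
Check: 132² = 17424 ≡ 212 (mod 331). The two roots are 132 and 199.

132, 199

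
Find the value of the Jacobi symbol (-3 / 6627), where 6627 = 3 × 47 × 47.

0

First reduce: -3 ≡ 6624 (mod 6627).
Pull out 2^5: since 6627 ≡ 3 (mod 8), (2/6627) = -1, so (2/6627)^5 = -1.
Reciprocity: 207 ≡ 3 and 6627 ≡ 3 (mod 4), so (207/6627) = −(6627/207).
Reduce top mod 207: now compute (3/207).
Reciprocity: 3 ≡ 3 and 207 ≡ 3 (mod 4), so (3/207) = −(207/3).
Reduce top mod 3: now compute (0/3).
Top reduces to 0: gcd > 1, so the symbol is 0.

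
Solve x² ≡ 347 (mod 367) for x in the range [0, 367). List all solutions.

Since 367 ≡ 3 (mod 4), a square root of 347 is 347^((367+1)/4) = 347^92 mod 367.
Repeated squaring: 347^2≡33, 347^4≡355, 347^8≡144, 347^16≡184, 347^32≡92, 347^64≡23 (mod 367).
347^92 = 347^(64+16+8+4) ≡ 313 (mod 367).
Check: 313² = 97969 ≡ 347 (mod 367). The two roots are 54 and 313.

54, 313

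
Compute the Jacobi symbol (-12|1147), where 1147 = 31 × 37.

First reduce: -12 ≡ 1135 (mod 1147).
Reciprocity: 1135 ≡ 3 and 1147 ≡ 3 (mod 4), so (1135/1147) = −(1147/1135).
Reduce top mod 1135: now compute (12/1135).
Pull out 2^2: since 1135 ≡ 7 (mod 8), (2/1135) = +1, so (2/1135)^2 = +1.
Reciprocity: 3 ≡ 3 and 1135 ≡ 3 (mod 4), so (3/1135) = −(1135/3).
Reduce top mod 3: now compute (1/3).
Reached (1/3) = 1. Collecting the sign flips along the way, the symbol is +1.

1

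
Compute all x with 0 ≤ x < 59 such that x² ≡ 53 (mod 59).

Since 59 ≡ 3 (mod 4), a square root of 53 is 53^((59+1)/4) = 53^15 mod 59.
Repeated squaring: 53^2≡36, 53^4≡57, 53^8≡4 (mod 59).
53^15 = 53^(8+4+2+1) ≡ 17 (mod 59).
Check: 17² = 289 ≡ 53 (mod 59). The two roots are 17 and 42.

17, 42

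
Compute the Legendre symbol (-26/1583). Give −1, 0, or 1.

-1

First reduce: -26 ≡ 1557 (mod 1583).
Reciprocity: 1557 ≡ 1 and 1583 ≡ 3 (mod 4), so (1557/1583) = +(1583/1557).
Reduce top mod 1557: now compute (26/1557).
Pull out 2: since 1557 ≡ 5 (mod 8), (2/1557) = -1.
Reciprocity: 13 ≡ 1 and 1557 ≡ 1 (mod 4), so (13/1557) = +(1557/13).
Reduce top mod 13: now compute (10/13).
Pull out 2: since 13 ≡ 5 (mod 8), (2/13) = -1.
Reciprocity: 5 ≡ 1 and 13 ≡ 1 (mod 4), so (5/13) = +(13/5).
Reduce top mod 5: now compute (3/5).
Reciprocity: 3 ≡ 3 and 5 ≡ 1 (mod 4), so (3/5) = +(5/3).
Reduce top mod 3: now compute (2/3).
Pull out 2: since 3 ≡ 3 (mod 8), (2/3) = -1.
Reached (1/3) = 1. Collecting the sign flips along the way, the symbol is -1.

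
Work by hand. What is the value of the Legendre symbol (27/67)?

-1

Euler's criterion: (27/67) ≡ 27^33 (mod 67).
27^2 ≡ 59 (mod 67)
27^4 ≡ 64 (mod 67)
27^8 ≡ 9 (mod 67)
27^16 ≡ 14 (mod 67)
27^32 ≡ 62 (mod 67)
27^33 = 27^(32+1) ≡ 66 (mod 67).
Result is 66 ≡ −1, so (27/67) = −1.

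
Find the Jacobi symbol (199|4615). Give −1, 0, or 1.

1

Reciprocity: 199 ≡ 3 and 4615 ≡ 3 (mod 4), so (199/4615) = −(4615/199).
Reduce top mod 199: now compute (38/199).
Pull out 2: since 199 ≡ 7 (mod 8), (2/199) = +1.
Reciprocity: 19 ≡ 3 and 199 ≡ 3 (mod 4), so (19/199) = −(199/19).
Reduce top mod 19: now compute (9/19).
Reciprocity: 9 ≡ 1 and 19 ≡ 3 (mod 4), so (9/19) = +(19/9).
Reduce top mod 9: now compute (1/9).
Reached (1/9) = 1. Collecting the sign flips along the way, the symbol is +1.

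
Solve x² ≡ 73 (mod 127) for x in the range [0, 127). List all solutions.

33, 94

Since 127 ≡ 3 (mod 4), a square root of 73 is 73^((127+1)/4) = 73^32 mod 127.
Repeated squaring: 73^2≡122, 73^4≡25, 73^8≡117, 73^16≡100, 73^32≡94 (mod 127).
73^32 = 73^(32) ≡ 94 (mod 127).
Check: 94² = 8836 ≡ 73 (mod 127). The two roots are 33 and 94.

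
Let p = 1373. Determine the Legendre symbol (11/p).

Reciprocity: 11 ≡ 3 and 1373 ≡ 1 (mod 4), so (11/1373) = +(1373/11).
Reduce top mod 11: now compute (9/11).
Reciprocity: 9 ≡ 1 and 11 ≡ 3 (mod 4), so (9/11) = +(11/9).
Reduce top mod 9: now compute (2/9).
Pull out 2: since 9 ≡ 1 (mod 8), (2/9) = +1.
Reached (1/9) = 1. Collecting the sign flips along the way, the symbol is +1.

1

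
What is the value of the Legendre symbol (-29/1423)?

First reduce: -29 ≡ 1394 (mod 1423).
Pull out 2: since 1423 ≡ 7 (mod 8), (2/1423) = +1.
Reciprocity: 697 ≡ 1 and 1423 ≡ 3 (mod 4), so (697/1423) = +(1423/697).
Reduce top mod 697: now compute (29/697).
Reciprocity: 29 ≡ 1 and 697 ≡ 1 (mod 4), so (29/697) = +(697/29).
Reduce top mod 29: now compute (1/29).
Reached (1/29) = 1. Collecting the sign flips along the way, the symbol is +1.

1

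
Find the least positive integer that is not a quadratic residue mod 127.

(2/127) = +1, so 2 is a residue.
(3/127) = −1, so 3 is the smallest positive non-residue mod 127.

3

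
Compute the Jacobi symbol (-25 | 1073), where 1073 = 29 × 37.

First reduce: -25 ≡ 1048 (mod 1073).
Pull out 2^3: since 1073 ≡ 1 (mod 8), (2/1073) = +1, so (2/1073)^3 = +1.
Reciprocity: 131 ≡ 3 and 1073 ≡ 1 (mod 4), so (131/1073) = +(1073/131).
Reduce top mod 131: now compute (25/131).
Reciprocity: 25 ≡ 1 and 131 ≡ 3 (mod 4), so (25/131) = +(131/25).
Reduce top mod 25: now compute (6/25).
Pull out 2: since 25 ≡ 1 (mod 8), (2/25) = +1.
Reciprocity: 3 ≡ 3 and 25 ≡ 1 (mod 4), so (3/25) = +(25/3).
Reduce top mod 3: now compute (1/3).
Reached (1/3) = 1. Collecting the sign flips along the way, the symbol is +1.

1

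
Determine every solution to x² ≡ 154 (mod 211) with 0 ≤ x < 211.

24, 187

Since 211 ≡ 3 (mod 4), a square root of 154 is 154^((211+1)/4) = 154^53 mod 211.
Repeated squaring: 154^2≡84, 154^4≡93, 154^8≡209, 154^16≡4, 154^32≡16 (mod 211).
154^53 = 154^(32+16+4+1) ≡ 24 (mod 211).
Check: 24² = 576 ≡ 154 (mod 211). The two roots are 24 and 187.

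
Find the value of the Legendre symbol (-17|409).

1

First reduce: -17 ≡ 392 (mod 409).
Pull out 2^3: since 409 ≡ 1 (mod 8), (2/409) = +1, so (2/409)^3 = +1.
Reciprocity: 49 ≡ 1 and 409 ≡ 1 (mod 4), so (49/409) = +(409/49).
Reduce top mod 49: now compute (17/49).
Reciprocity: 17 ≡ 1 and 49 ≡ 1 (mod 4), so (17/49) = +(49/17).
Reduce top mod 17: now compute (15/17).
Reciprocity: 15 ≡ 3 and 17 ≡ 1 (mod 4), so (15/17) = +(17/15).
Reduce top mod 15: now compute (2/15).
Pull out 2: since 15 ≡ 7 (mod 8), (2/15) = +1.
Reached (1/15) = 1. Collecting the sign flips along the way, the symbol is +1.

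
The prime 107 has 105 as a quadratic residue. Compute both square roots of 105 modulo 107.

31, 76

Since 107 ≡ 3 (mod 4), a square root of 105 is 105^((107+1)/4) = 105^27 mod 107.
Repeated squaring: 105^2≡4, 105^4≡16, 105^8≡42, 105^16≡52 (mod 107).
105^27 = 105^(16+8+2+1) ≡ 76 (mod 107).
Check: 76² = 5776 ≡ 105 (mod 107). The two roots are 31 and 76.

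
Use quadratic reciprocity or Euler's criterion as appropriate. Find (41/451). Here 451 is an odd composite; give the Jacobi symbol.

0

Reciprocity: 41 ≡ 1 and 451 ≡ 3 (mod 4), so (41/451) = +(451/41).
Reduce top mod 41: now compute (0/41).
Top reduces to 0: gcd > 1, so the symbol is 0.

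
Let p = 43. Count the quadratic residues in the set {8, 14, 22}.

(8/43) = -1 → non-residue.
(14/43) = +1 → QR.
(22/43) = -1 → non-residue.
Total quadratic residues among the 3: 1.

1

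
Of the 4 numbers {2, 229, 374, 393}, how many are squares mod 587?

(2/587) = -1 → non-residue.
(229/587) = +1 → QR.
(374/587) = +1 → QR.
(393/587) = -1 → non-residue.
Total quadratic residues among the 4: 2.

2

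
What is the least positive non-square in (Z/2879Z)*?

(2/2879) = +1, so 2 is a residue.
(3/2879) = +1, so 3 is a residue.
(4/2879) = +1, so 4 is a residue.
(5/2879) = +1, so 5 is a residue.
(6/2879) = +1, so 6 is a residue.
(7/2879) = −1, so 7 is the smallest positive non-residue mod 2879.

7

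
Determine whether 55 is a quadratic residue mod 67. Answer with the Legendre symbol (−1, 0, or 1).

1

Reciprocity: 55 ≡ 3 and 67 ≡ 3 (mod 4), so (55/67) = −(67/55).
Reduce top mod 55: now compute (12/55).
Pull out 2^2: since 55 ≡ 7 (mod 8), (2/55) = +1, so (2/55)^2 = +1.
Reciprocity: 3 ≡ 3 and 55 ≡ 3 (mod 4), so (3/55) = −(55/3).
Reduce top mod 3: now compute (1/3).
Reached (1/3) = 1. Collecting the sign flips along the way, the symbol is +1.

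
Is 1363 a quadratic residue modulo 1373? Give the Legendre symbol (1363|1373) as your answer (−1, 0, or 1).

1

Reciprocity: 1363 ≡ 3 and 1373 ≡ 1 (mod 4), so (1363/1373) = +(1373/1363).
Reduce top mod 1363: now compute (10/1363).
Pull out 2: since 1363 ≡ 3 (mod 8), (2/1363) = -1.
Reciprocity: 5 ≡ 1 and 1363 ≡ 3 (mod 4), so (5/1363) = +(1363/5).
Reduce top mod 5: now compute (3/5).
Reciprocity: 3 ≡ 3 and 5 ≡ 1 (mod 4), so (3/5) = +(5/3).
Reduce top mod 3: now compute (2/3).
Pull out 2: since 3 ≡ 3 (mod 8), (2/3) = -1.
Reached (1/3) = 1. Collecting the sign flips along the way, the symbol is +1.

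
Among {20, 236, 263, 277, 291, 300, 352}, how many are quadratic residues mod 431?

(20/431) = +1 → QR.
(236/431) = +1 → QR.
(263/431) = +1 → QR.
(277/431) = +1 → QR.
(291/431) = +1 → QR.
(300/431) = +1 → QR.
(352/431) = +1 → QR.
Total quadratic residues among the 7: 7.

7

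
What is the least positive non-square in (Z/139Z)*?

(2/139) = −1, so 2 is the smallest positive non-residue mod 139.

2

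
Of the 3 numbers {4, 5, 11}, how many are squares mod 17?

(4/17) = +1 → QR.
(5/17) = -1 → non-residue.
(11/17) = -1 → non-residue.
Total quadratic residues among the 3: 1.

1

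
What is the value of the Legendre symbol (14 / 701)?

-1

Euler's criterion: (14/701) ≡ 14^350 (mod 701).
14^2 ≡ 196 (mod 701)
14^4 ≡ 562 (mod 701)
14^8 ≡ 394 (mod 701)
14^16 ≡ 315 (mod 701)
14^32 ≡ 384 (mod 701)
14^64 ≡ 246 (mod 701)
14^128 ≡ 230 (mod 701)
14^256 ≡ 325 (mod 701)
14^350 = 14^(256+64+16+8+4+2) ≡ 700 (mod 701).
Result is 700 ≡ −1, so (14/701) = −1.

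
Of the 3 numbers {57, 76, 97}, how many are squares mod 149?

1

(57/149) = -1 → non-residue.
(76/149) = +1 → QR.
(97/149) = -1 → non-residue.
Total quadratic residues among the 3: 1.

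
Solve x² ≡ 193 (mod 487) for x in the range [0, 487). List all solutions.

109, 378

Since 487 ≡ 3 (mod 4), a square root of 193 is 193^((487+1)/4) = 193^122 mod 487.
Repeated squaring: 193^2≡237, 193^4≡164, 193^8≡111, 193^16≡146, 193^32≡375, 193^64≡369 (mod 487).
193^122 = 193^(64+32+16+8+2) ≡ 378 (mod 487).
Check: 378² = 142884 ≡ 193 (mod 487). The two roots are 109 and 378.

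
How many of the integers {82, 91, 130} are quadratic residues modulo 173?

1

(82/173) = -1 → non-residue.
(91/173) = -1 → non-residue.
(130/173) = +1 → QR.
Total quadratic residues among the 3: 1.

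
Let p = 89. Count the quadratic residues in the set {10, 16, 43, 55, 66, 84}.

4

(10/89) = +1 → QR.
(16/89) = +1 → QR.
(43/89) = -1 → non-residue.
(55/89) = +1 → QR.
(66/89) = -1 → non-residue.
(84/89) = +1 → QR.
Total quadratic residues among the 6: 4.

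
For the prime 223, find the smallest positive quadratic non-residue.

3

(2/223) = +1, so 2 is a residue.
(3/223) = −1, so 3 is the smallest positive non-residue mod 223.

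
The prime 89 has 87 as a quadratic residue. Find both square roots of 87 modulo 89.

40, 49

89 ≡ 1 (mod 4), so we find a root by search.
Trying successive values, 40² = 1600 ≡ 87 (mod 89). The other root is 89 − 40 = 49.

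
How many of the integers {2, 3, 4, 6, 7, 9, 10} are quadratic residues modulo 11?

(2/11) = -1 → non-residue.
(3/11) = +1 → QR.
(4/11) = +1 → QR.
(6/11) = -1 → non-residue.
(7/11) = -1 → non-residue.
(9/11) = +1 → QR.
(10/11) = -1 → non-residue.
Total quadratic residues among the 7: 3.

3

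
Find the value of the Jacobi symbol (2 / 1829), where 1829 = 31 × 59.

Pull out 2: since 1829 ≡ 5 (mod 8), (2/1829) = -1.
Reached (1/1829) = 1. Collecting the sign flips along the way, the symbol is -1.

-1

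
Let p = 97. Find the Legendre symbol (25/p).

1

Reciprocity: 25 ≡ 1 and 97 ≡ 1 (mod 4), so (25/97) = +(97/25).
Reduce top mod 25: now compute (22/25).
Pull out 2: since 25 ≡ 1 (mod 8), (2/25) = +1.
Reciprocity: 11 ≡ 3 and 25 ≡ 1 (mod 4), so (11/25) = +(25/11).
Reduce top mod 11: now compute (3/11).
Reciprocity: 3 ≡ 3 and 11 ≡ 3 (mod 4), so (3/11) = −(11/3).
Reduce top mod 3: now compute (2/3).
Pull out 2: since 3 ≡ 3 (mod 8), (2/3) = -1.
Reached (1/3) = 1. Collecting the sign flips along the way, the symbol is +1.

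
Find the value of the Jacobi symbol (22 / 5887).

1

Pull out 2: since 5887 ≡ 7 (mod 8), (2/5887) = +1.
Reciprocity: 11 ≡ 3 and 5887 ≡ 3 (mod 4), so (11/5887) = −(5887/11).
Reduce top mod 11: now compute (2/11).
Pull out 2: since 11 ≡ 3 (mod 8), (2/11) = -1.
Reached (1/11) = 1. Collecting the sign flips along the way, the symbol is +1.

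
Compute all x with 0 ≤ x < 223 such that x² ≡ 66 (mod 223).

17, 206

Since 223 ≡ 3 (mod 4), a square root of 66 is 66^((223+1)/4) = 66^56 mod 223.
Repeated squaring: 66^2≡119, 66^4≡112, 66^8≡56, 66^16≡14, 66^32≡196 (mod 223).
66^56 = 66^(32+16+8) ≡ 17 (mod 223).
Check: 17² = 289 ≡ 66 (mod 223). The two roots are 17 and 206.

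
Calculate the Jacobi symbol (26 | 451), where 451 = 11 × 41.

-1

Pull out 2: since 451 ≡ 3 (mod 8), (2/451) = -1.
Reciprocity: 13 ≡ 1 and 451 ≡ 3 (mod 4), so (13/451) = +(451/13).
Reduce top mod 13: now compute (9/13).
Reciprocity: 9 ≡ 1 and 13 ≡ 1 (mod 4), so (9/13) = +(13/9).
Reduce top mod 9: now compute (4/9).
Pull out 2^2: since 9 ≡ 1 (mod 8), (2/9) = +1, so (2/9)^2 = +1.
Reached (1/9) = 1. Collecting the sign flips along the way, the symbol is -1.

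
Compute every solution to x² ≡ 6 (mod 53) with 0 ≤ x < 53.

18, 35

53 ≡ 1 (mod 4), so we find a root by search.
Trying successive values, 18² = 324 ≡ 6 (mod 53). The other root is 53 − 18 = 35.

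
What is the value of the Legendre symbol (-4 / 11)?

First reduce: -4 ≡ 7 (mod 11).
Reciprocity: 7 ≡ 3 and 11 ≡ 3 (mod 4), so (7/11) = −(11/7).
Reduce top mod 7: now compute (4/7).
Pull out 2^2: since 7 ≡ 7 (mod 8), (2/7) = +1, so (2/7)^2 = +1.
Reached (1/7) = 1. Collecting the sign flips along the way, the symbol is -1.

-1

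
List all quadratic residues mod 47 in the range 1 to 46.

Square k = 1,…,23 (k and 47−k give the same square):
1²=1, 2²=4, 3²=9, 4²=16, 5²=25, 6²=36, 7²≡2, 8²≡17, 9²≡34, 10²≡6, 11²≡27, 12²≡3, 13²≡28, 14²≡8, 15²≡37, 16²≡21, 17²≡7, 18²≡42, 19²≡32, 20²≡24, 21²≡18, 22²≡14, 23²≡12 (mod 47).
So the quadratic residues mod 47 are {1, 2, 3, 4, 6, 7, 8, 9, 12, 14, 16, 17, 18, 21, 24, 25, 27, 28, 32, 34, 36, 37, 42}.

1 2 3 4 6 7 8 9 12 14 16 17 18 21 24 25 27 28 32 34 36 37 42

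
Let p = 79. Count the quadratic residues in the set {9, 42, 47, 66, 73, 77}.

(9/79) = +1 → QR.
(42/79) = +1 → QR.
(47/79) = -1 → non-residue.
(66/79) = -1 → non-residue.
(73/79) = +1 → QR.
(77/79) = -1 → non-residue.
Total quadratic residues among the 6: 3.

3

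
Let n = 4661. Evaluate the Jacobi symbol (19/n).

1

Reciprocity: 19 ≡ 3 and 4661 ≡ 1 (mod 4), so (19/4661) = +(4661/19).
Reduce top mod 19: now compute (6/19).
Pull out 2: since 19 ≡ 3 (mod 8), (2/19) = -1.
Reciprocity: 3 ≡ 3 and 19 ≡ 3 (mod 4), so (3/19) = −(19/3).
Reduce top mod 3: now compute (1/3).
Reached (1/3) = 1. Collecting the sign flips along the way, the symbol is +1.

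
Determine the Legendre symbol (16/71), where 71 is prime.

1

Euler's criterion: (16/71) ≡ 16^35 (mod 71).
16^2 ≡ 43 (mod 71)
16^4 ≡ 3 (mod 71)
16^8 ≡ 9 (mod 71)
16^16 ≡ 10 (mod 71)
16^32 ≡ 29 (mod 71)
16^35 = 16^(32+2+1) ≡ 1 (mod 71).
Result is 1, so (16/71) = 1.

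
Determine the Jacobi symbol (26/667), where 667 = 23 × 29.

Pull out 2: since 667 ≡ 3 (mod 8), (2/667) = -1.
Reciprocity: 13 ≡ 1 and 667 ≡ 3 (mod 4), so (13/667) = +(667/13).
Reduce top mod 13: now compute (4/13).
Pull out 2^2: since 13 ≡ 5 (mod 8), (2/13) = -1, so (2/13)^2 = +1.
Reached (1/13) = 1. Collecting the sign flips along the way, the symbol is -1.

-1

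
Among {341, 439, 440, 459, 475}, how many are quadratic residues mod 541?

(341/541) = -1 → non-residue.
(439/541) = +1 → QR.
(440/541) = +1 → QR.
(459/541) = -1 → non-residue.
(475/541) = +1 → QR.
Total quadratic residues among the 5: 3.

3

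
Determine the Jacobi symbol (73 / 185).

Reciprocity: 73 ≡ 1 and 185 ≡ 1 (mod 4), so (73/185) = +(185/73).
Reduce top mod 73: now compute (39/73).
Reciprocity: 39 ≡ 3 and 73 ≡ 1 (mod 4), so (39/73) = +(73/39).
Reduce top mod 39: now compute (34/39).
Pull out 2: since 39 ≡ 7 (mod 8), (2/39) = +1.
Reciprocity: 17 ≡ 1 and 39 ≡ 3 (mod 4), so (17/39) = +(39/17).
Reduce top mod 17: now compute (5/17).
Reciprocity: 5 ≡ 1 and 17 ≡ 1 (mod 4), so (5/17) = +(17/5).
Reduce top mod 5: now compute (2/5).
Pull out 2: since 5 ≡ 5 (mod 8), (2/5) = -1.
Reached (1/5) = 1. Collecting the sign flips along the way, the symbol is -1.

-1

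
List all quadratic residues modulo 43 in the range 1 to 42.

Square k = 1,…,21 (k and 43−k give the same square):
1²=1, 2²=4, 3²=9, 4²=16, 5²=25, 6²=36, 7²≡6, 8²≡21, 9²≡38, 10²≡14, 11²≡35, 12²≡15, 13²≡40, 14²≡24, 15²≡10, 16²≡41, 17²≡31, 18²≡23, 19²≡17, 20²≡13, 21²≡11 (mod 43).
So the quadratic residues mod 43 are {1, 4, 6, 9, 10, 11, 13, 14, 15, 16, 17, 21, 23, 24, 25, 31, 35, 36, 38, 40, 41}.

1 4 6 9 10 11 13 14 15 16 17 21 23 24 25 31 35 36 38 40 41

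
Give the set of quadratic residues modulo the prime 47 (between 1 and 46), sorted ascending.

Square k = 1,…,23 (k and 47−k give the same square):
1²=1, 2²=4, 3²=9, 4²=16, 5²=25, 6²=36, 7²≡2, 8²≡17, 9²≡34, 10²≡6, 11²≡27, 12²≡3, 13²≡28, 14²≡8, 15²≡37, 16²≡21, 17²≡7, 18²≡42, 19²≡32, 20²≡24, 21²≡18, 22²≡14, 23²≡12 (mod 47).
So the quadratic residues mod 47 are {1, 2, 3, 4, 6, 7, 8, 9, 12, 14, 16, 17, 18, 21, 24, 25, 27, 28, 32, 34, 36, 37, 42}.

1, 2, 3, 4, 6, 7, 8, 9, 12, 14, 16, 17, 18, 21, 24, 25, 27, 28, 32, 34, 36, 37, 42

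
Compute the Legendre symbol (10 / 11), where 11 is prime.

Pull out 2: since 11 ≡ 3 (mod 8), (2/11) = -1.
Reciprocity: 5 ≡ 1 and 11 ≡ 3 (mod 4), so (5/11) = +(11/5).
Reduce top mod 5: now compute (1/5).
Reached (1/5) = 1. Collecting the sign flips along the way, the symbol is -1.

-1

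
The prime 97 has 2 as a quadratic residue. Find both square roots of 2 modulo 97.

14, 83

97 ≡ 1 (mod 4), so we find a root by search.
Trying successive values, 14² = 196 ≡ 2 (mod 97). The other root is 97 − 14 = 83.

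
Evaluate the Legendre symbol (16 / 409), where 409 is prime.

Euler's criterion: (16/409) ≡ 16^204 (mod 409).
16^2 ≡ 256 (mod 409)
16^4 ≡ 96 (mod 409)
16^8 ≡ 218 (mod 409)
16^16 ≡ 80 (mod 409)
16^32 ≡ 265 (mod 409)
16^64 ≡ 286 (mod 409)
16^128 ≡ 405 (mod 409)
16^204 = 16^(128+64+8+4) ≡ 1 (mod 409).
Result is 1, so (16/409) = 1.

1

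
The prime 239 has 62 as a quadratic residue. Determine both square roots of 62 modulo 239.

Since 239 ≡ 3 (mod 4), a square root of 62 is 62^((239+1)/4) = 62^60 mod 239.
Repeated squaring: 62^2≡20, 62^4≡161, 62^8≡109, 62^16≡170, 62^32≡220 (mod 239).
62^60 = 62^(32+16+8+4) ≡ 121 (mod 239).
Check: 121² = 14641 ≡ 62 (mod 239). The two roots are 118 and 121.

118, 121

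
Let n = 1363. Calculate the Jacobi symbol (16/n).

1

Pull out 2^4: since 1363 ≡ 3 (mod 8), (2/1363) = -1, so (2/1363)^4 = +1.
Reached (1/1363) = 1. Collecting the sign flips along the way, the symbol is +1.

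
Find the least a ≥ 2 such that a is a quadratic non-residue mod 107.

2

(2/107) = −1, so 2 is the smallest positive non-residue mod 107.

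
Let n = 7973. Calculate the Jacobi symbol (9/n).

1

Reciprocity: 9 ≡ 1 and 7973 ≡ 1 (mod 4), so (9/7973) = +(7973/9).
Reduce top mod 9: now compute (8/9).
Pull out 2^3: since 9 ≡ 1 (mod 8), (2/9) = +1, so (2/9)^3 = +1.
Reached (1/9) = 1. Collecting the sign flips along the way, the symbol is +1.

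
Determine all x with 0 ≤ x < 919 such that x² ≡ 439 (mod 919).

378, 541

Since 919 ≡ 3 (mod 4), a square root of 439 is 439^((919+1)/4) = 439^230 mod 919.
Repeated squaring: 439^2≡650, 439^4≡679, 439^8≡622, 439^16≡904, 439^32≡225, 439^64≡80, 439^128≡886 (mod 919).
439^230 = 439^(128+64+32+4+2) ≡ 378 (mod 919).
Check: 378² = 142884 ≡ 439 (mod 919). The two roots are 378 and 541.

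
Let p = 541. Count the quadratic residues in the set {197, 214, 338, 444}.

(197/541) = -1 → non-residue.
(214/541) = +1 → QR.
(338/541) = -1 → non-residue.
(444/541) = -1 → non-residue.
Total quadratic residues among the 4: 1.

1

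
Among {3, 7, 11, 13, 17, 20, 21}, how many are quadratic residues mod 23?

(3/23) = +1 → QR.
(7/23) = -1 → non-residue.
(11/23) = -1 → non-residue.
(13/23) = +1 → QR.
(17/23) = -1 → non-residue.
(20/23) = -1 → non-residue.
(21/23) = -1 → non-residue.
Total quadratic residues among the 7: 2.

2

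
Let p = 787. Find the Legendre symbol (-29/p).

-1

First reduce: -29 ≡ 758 (mod 787).
Pull out 2: since 787 ≡ 3 (mod 8), (2/787) = -1.
Reciprocity: 379 ≡ 3 and 787 ≡ 3 (mod 4), so (379/787) = −(787/379).
Reduce top mod 379: now compute (29/379).
Reciprocity: 29 ≡ 1 and 379 ≡ 3 (mod 4), so (29/379) = +(379/29).
Reduce top mod 29: now compute (2/29).
Pull out 2: since 29 ≡ 5 (mod 8), (2/29) = -1.
Reached (1/29) = 1. Collecting the sign flips along the way, the symbol is -1.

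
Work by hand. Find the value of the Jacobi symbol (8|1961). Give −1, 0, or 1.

1

Pull out 2^3: since 1961 ≡ 1 (mod 8), (2/1961) = +1, so (2/1961)^3 = +1.
Reached (1/1961) = 1. Collecting the sign flips along the way, the symbol is +1.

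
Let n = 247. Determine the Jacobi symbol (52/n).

Pull out 2^2: since 247 ≡ 7 (mod 8), (2/247) = +1, so (2/247)^2 = +1.
Reciprocity: 13 ≡ 1 and 247 ≡ 3 (mod 4), so (13/247) = +(247/13).
Reduce top mod 13: now compute (0/13).
Top reduces to 0: gcd > 1, so the symbol is 0.

0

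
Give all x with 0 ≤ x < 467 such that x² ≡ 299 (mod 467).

220, 247

Since 467 ≡ 3 (mod 4), a square root of 299 is 299^((467+1)/4) = 299^117 mod 467.
Repeated squaring: 299^2≡204, 299^4≡53, 299^8≡7, 299^16≡49, 299^32≡66, 299^64≡153 (mod 467).
299^117 = 299^(64+32+16+4+1) ≡ 220 (mod 467).
Check: 220² = 48400 ≡ 299 (mod 467). The two roots are 220 and 247.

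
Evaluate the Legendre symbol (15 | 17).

1

Euler's criterion: (15/17) ≡ 15^8 (mod 17).
15^2 ≡ 4 (mod 17)
15^4 ≡ 16 (mod 17)
15^8 ≡ 1 (mod 17)
15^8 = 15^(8) ≡ 1 (mod 17).
Result is 1, so (15/17) = 1.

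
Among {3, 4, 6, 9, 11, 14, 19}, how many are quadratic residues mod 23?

4

(3/23) = +1 → QR.
(4/23) = +1 → QR.
(6/23) = +1 → QR.
(9/23) = +1 → QR.
(11/23) = -1 → non-residue.
(14/23) = -1 → non-residue.
(19/23) = -1 → non-residue.
Total quadratic residues among the 7: 4.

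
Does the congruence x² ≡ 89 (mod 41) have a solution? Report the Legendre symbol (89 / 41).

-1

First reduce: 89 ≡ 7 (mod 41).
Reciprocity: 7 ≡ 3 and 41 ≡ 1 (mod 4), so (7/41) = +(41/7).
Reduce top mod 7: now compute (6/7).
Pull out 2: since 7 ≡ 7 (mod 8), (2/7) = +1.
Reciprocity: 3 ≡ 3 and 7 ≡ 3 (mod 4), so (3/7) = −(7/3).
Reduce top mod 3: now compute (1/3).
Reached (1/3) = 1. Collecting the sign flips along the way, the symbol is -1.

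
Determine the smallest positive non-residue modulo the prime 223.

3

(2/223) = +1, so 2 is a residue.
(3/223) = −1, so 3 is the smallest positive non-residue mod 223.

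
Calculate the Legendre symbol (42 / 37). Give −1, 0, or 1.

Euler's criterion: (42/37) ≡ 5^18 (mod 37).
5^2 ≡ 25 (mod 37)
5^4 ≡ 33 (mod 37)
5^8 ≡ 16 (mod 37)
5^16 ≡ 34 (mod 37)
5^18 = 5^(16+2) ≡ 36 (mod 37).
Result is 36 ≡ −1, so (42/37) = −1.

-1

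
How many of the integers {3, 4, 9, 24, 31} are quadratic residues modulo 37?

(3/37) = +1 → QR.
(4/37) = +1 → QR.
(9/37) = +1 → QR.
(24/37) = -1 → non-residue.
(31/37) = -1 → non-residue.
Total quadratic residues among the 5: 3.

3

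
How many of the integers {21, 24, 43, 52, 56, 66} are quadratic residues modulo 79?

(21/79) = +1 → QR.
(24/79) = -1 → non-residue.
(43/79) = -1 → non-residue.
(52/79) = +1 → QR.
(56/79) = -1 → non-residue.
(66/79) = -1 → non-residue.
Total quadratic residues among the 6: 2.

2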